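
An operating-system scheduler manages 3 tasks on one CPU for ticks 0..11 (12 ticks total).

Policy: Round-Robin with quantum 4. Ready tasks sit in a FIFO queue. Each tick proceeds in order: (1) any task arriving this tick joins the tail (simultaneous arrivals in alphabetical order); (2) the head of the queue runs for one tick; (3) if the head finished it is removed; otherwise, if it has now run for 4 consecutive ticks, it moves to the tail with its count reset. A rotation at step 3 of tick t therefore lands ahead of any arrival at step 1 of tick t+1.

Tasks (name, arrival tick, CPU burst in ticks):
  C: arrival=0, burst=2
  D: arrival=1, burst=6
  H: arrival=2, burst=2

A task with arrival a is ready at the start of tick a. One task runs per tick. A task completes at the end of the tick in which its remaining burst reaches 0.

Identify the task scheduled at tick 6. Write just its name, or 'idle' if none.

t=0: queue=[C] q_used=0 → run C
t=1: queue=[C,D] q_used=1 → run C
t=2: queue=[D,H] q_used=0 → run D
t=3: queue=[D,H] q_used=1 → run D
t=4: queue=[D,H] q_used=2 → run D
t=5: queue=[D,H] q_used=3 → run D
t=6: queue=[H,D] q_used=0 → run H
t=7: queue=[H,D] q_used=1 → run H
t=8: queue=[D] q_used=0 → run D
t=9: queue=[D] q_used=1 → run D
t=10: (idle)
t=11: (idle)

running at tick 6 = H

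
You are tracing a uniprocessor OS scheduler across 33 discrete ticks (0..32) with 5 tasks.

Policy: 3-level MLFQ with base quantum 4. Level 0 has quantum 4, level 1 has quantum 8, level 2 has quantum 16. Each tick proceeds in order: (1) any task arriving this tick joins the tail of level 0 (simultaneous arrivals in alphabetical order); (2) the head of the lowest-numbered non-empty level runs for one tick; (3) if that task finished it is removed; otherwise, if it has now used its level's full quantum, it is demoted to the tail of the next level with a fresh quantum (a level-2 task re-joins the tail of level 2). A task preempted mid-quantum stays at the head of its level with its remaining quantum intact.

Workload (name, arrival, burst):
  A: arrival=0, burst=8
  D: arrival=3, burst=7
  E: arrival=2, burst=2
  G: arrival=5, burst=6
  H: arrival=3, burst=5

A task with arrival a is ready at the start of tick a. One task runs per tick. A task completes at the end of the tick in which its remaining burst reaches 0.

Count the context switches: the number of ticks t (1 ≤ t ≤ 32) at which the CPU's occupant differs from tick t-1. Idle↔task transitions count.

context switches = 9

t=0: L0/L1/L2 = A/-/- → run A
t=1: L0/L1/L2 = A/-/- → run A
t=2: L0/L1/L2 = AE/-/- → run A
t=3: L0/L1/L2 = AEDH/-/- → run A
t=4: L0/L1/L2 = EDH/A/- → run E
t=5: L0/L1/L2 = EDHG/A/- → run E
t=6: L0/L1/L2 = DHG/A/- → run D
t=7: L0/L1/L2 = DHG/A/- → run D
t=8: L0/L1/L2 = DHG/A/- → run D
t=9: L0/L1/L2 = DHG/A/- → run D
t=10: L0/L1/L2 = HG/AD/- → run H
t=11: L0/L1/L2 = HG/AD/- → run H
t=12: L0/L1/L2 = HG/AD/- → run H
t=13: L0/L1/L2 = HG/AD/- → run H
t=14: L0/L1/L2 = G/ADH/- → run G
t=15: L0/L1/L2 = G/ADH/- → run G
t=16: L0/L1/L2 = G/ADH/- → run G
t=17: L0/L1/L2 = G/ADH/- → run G
t=18: L0/L1/L2 = -/ADHG/- → run A
t=19: L0/L1/L2 = -/ADHG/- → run A
t=20: L0/L1/L2 = -/ADHG/- → run A
t=21: L0/L1/L2 = -/ADHG/- → run A
t=22: L0/L1/L2 = -/DHG/- → run D
t=23: L0/L1/L2 = -/DHG/- → run D
t=24: L0/L1/L2 = -/DHG/- → run D
t=25: L0/L1/L2 = -/HG/- → run H
t=26: L0/L1/L2 = -/G/- → run G
t=27: L0/L1/L2 = -/G/- → run G
t=28: (idle)
t=29: (idle)
t=30: (idle)
t=31: (idle)
t=32: (idle)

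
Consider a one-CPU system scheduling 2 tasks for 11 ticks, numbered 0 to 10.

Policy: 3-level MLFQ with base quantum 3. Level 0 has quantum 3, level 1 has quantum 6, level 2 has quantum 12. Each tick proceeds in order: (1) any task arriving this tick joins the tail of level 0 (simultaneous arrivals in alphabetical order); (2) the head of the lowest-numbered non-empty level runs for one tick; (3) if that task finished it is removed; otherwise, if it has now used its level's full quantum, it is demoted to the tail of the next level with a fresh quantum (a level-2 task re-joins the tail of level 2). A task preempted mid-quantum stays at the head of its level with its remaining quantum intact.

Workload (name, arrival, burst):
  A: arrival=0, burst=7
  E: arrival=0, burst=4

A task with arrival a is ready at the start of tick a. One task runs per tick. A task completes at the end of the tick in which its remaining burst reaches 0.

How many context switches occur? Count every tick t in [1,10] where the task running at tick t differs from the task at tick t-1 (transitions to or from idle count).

t=0: L0/L1/L2 = AE/-/- → run A
t=1: L0/L1/L2 = AE/-/- → run A
t=2: L0/L1/L2 = AE/-/- → run A
t=3: L0/L1/L2 = E/A/- → run E
t=4: L0/L1/L2 = E/A/- → run E
t=5: L0/L1/L2 = E/A/- → run E
t=6: L0/L1/L2 = -/AE/- → run A
t=7: L0/L1/L2 = -/AE/- → run A
t=8: L0/L1/L2 = -/AE/- → run A
t=9: L0/L1/L2 = -/AE/- → run A
t=10: L0/L1/L2 = -/E/- → run E

context switches = 3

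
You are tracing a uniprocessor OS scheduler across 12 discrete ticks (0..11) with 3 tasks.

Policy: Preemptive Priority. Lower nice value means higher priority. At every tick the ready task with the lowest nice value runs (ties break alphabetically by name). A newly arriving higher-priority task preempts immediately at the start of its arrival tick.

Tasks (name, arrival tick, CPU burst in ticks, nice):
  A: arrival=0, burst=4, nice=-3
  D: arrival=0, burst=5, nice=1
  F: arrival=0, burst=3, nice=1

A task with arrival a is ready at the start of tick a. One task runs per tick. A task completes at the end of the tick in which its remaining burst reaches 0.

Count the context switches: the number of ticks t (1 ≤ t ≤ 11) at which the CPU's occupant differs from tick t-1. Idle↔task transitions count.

context switches = 2

t=0: ready={A,D,F} → run A
t=1: ready={A,D,F} → run A
t=2: ready={A,D,F} → run A
t=3: ready={A,D,F} → run A
t=4: ready={D,F} → run D
t=5: ready={D,F} → run D
t=6: ready={D,F} → run D
t=7: ready={D,F} → run D
t=8: ready={D,F} → run D
t=9: ready={F} → run F
t=10: ready={F} → run F
t=11: ready={F} → run F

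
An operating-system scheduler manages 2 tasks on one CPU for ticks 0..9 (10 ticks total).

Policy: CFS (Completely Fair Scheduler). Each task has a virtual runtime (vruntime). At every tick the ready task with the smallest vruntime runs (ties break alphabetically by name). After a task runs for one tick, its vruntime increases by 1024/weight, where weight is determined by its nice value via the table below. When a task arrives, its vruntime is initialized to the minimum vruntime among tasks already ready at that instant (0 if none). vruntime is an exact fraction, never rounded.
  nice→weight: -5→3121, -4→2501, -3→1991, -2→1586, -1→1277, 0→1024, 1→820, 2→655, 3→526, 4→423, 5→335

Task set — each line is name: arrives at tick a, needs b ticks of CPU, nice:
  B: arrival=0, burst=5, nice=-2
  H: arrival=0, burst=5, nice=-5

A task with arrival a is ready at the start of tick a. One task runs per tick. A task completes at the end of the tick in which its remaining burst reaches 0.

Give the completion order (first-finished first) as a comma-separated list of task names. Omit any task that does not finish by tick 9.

t=0: vr[B=0 H=0] → run B
t=1: vr[B=512/793 H=0] → run H
t=2: vr[B=512/793 H=1024/3121] → run H
t=3: vr[B=512/793 H=2048/3121] → run B
t=4: vr[B=1024/793 H=2048/3121] → run H
t=5: vr[B=1024/793 H=3072/3121] → run H
t=6: vr[B=1024/793 H=4096/3121] → run B
t=7: vr[B=1536/793 H=4096/3121] → run H
t=8: vr[B=1536/793] → run B
t=9: vr[B=2048/793] → run B

completion order = H, B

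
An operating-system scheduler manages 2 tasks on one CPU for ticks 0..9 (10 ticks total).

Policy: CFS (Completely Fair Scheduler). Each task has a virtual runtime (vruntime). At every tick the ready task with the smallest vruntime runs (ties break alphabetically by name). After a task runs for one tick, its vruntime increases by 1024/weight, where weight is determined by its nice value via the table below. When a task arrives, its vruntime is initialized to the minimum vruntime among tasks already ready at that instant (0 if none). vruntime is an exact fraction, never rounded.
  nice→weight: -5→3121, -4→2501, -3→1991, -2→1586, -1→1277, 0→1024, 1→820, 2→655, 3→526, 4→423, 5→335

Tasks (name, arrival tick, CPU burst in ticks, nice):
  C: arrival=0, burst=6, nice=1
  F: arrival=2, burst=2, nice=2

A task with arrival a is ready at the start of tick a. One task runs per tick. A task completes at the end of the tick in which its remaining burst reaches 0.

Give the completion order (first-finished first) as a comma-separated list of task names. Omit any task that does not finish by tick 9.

t=0: vr[C=0] → run C
t=1: vr[C=256/205] → run C
t=2: vr[C=512/205 F=512/205] → run C
t=3: vr[C=768/205 F=512/205] → run F
t=4: vr[C=768/205 F=109056/26855] → run C
t=5: vr[C=1024/205 F=109056/26855] → run F
t=6: vr[C=1024/205] → run C
t=7: vr[C=256/41] → run C
t=8: (idle)
t=9: (idle)

completion order = F, C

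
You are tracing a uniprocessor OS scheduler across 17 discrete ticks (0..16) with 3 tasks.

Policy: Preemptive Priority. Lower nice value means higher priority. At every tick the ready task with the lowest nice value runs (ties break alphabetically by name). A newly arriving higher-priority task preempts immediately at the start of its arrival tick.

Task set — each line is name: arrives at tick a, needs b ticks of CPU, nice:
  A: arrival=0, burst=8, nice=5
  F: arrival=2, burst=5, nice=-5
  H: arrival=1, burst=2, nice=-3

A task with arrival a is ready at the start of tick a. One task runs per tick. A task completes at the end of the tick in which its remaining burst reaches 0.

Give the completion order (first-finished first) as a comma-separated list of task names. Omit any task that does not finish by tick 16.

completion order = F, H, A

t=0: ready={A} → run A
t=1: ready={A,H} → run H
t=2: ready={A,F,H} → run F
t=3: ready={A,F,H} → run F
t=4: ready={A,F,H} → run F
t=5: ready={A,F,H} → run F
t=6: ready={A,F,H} → run F
t=7: ready={A,H} → run H
t=8: ready={A} → run A
t=9: ready={A} → run A
t=10: ready={A} → run A
t=11: ready={A} → run A
t=12: ready={A} → run A
t=13: ready={A} → run A
t=14: ready={A} → run A
t=15: (idle)
t=16: (idle)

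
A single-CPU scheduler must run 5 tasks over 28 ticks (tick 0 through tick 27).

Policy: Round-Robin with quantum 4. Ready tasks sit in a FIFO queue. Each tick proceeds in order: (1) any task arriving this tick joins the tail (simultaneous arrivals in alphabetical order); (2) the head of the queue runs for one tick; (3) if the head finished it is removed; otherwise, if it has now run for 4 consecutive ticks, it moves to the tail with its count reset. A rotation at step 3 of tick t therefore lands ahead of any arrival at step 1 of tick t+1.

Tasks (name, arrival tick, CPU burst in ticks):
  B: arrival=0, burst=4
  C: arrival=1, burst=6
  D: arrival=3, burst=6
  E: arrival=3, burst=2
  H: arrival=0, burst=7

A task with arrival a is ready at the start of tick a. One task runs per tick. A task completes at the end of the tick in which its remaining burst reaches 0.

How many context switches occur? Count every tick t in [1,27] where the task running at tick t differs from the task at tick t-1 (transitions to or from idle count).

t=0: queue=[B,H] q_used=0 → run B
t=1: queue=[B,H,C] q_used=1 → run B
t=2: queue=[B,H,C] q_used=2 → run B
t=3: queue=[B,H,C,D,E] q_used=3 → run B
t=4: queue=[H,C,D,E] q_used=0 → run H
t=5: queue=[H,C,D,E] q_used=1 → run H
t=6: queue=[H,C,D,E] q_used=2 → run H
t=7: queue=[H,C,D,E] q_used=3 → run H
t=8: queue=[C,D,E,H] q_used=0 → run C
t=9: queue=[C,D,E,H] q_used=1 → run C
t=10: queue=[C,D,E,H] q_used=2 → run C
t=11: queue=[C,D,E,H] q_used=3 → run C
t=12: queue=[D,E,H,C] q_used=0 → run D
t=13: queue=[D,E,H,C] q_used=1 → run D
t=14: queue=[D,E,H,C] q_used=2 → run D
t=15: queue=[D,E,H,C] q_used=3 → run D
t=16: queue=[E,H,C,D] q_used=0 → run E
t=17: queue=[E,H,C,D] q_used=1 → run E
t=18: queue=[H,C,D] q_used=0 → run H
t=19: queue=[H,C,D] q_used=1 → run H
t=20: queue=[H,C,D] q_used=2 → run H
t=21: queue=[C,D] q_used=0 → run C
t=22: queue=[C,D] q_used=1 → run C
t=23: queue=[D] q_used=0 → run D
t=24: queue=[D] q_used=1 → run D
t=25: (idle)
t=26: (idle)
t=27: (idle)

context switches = 8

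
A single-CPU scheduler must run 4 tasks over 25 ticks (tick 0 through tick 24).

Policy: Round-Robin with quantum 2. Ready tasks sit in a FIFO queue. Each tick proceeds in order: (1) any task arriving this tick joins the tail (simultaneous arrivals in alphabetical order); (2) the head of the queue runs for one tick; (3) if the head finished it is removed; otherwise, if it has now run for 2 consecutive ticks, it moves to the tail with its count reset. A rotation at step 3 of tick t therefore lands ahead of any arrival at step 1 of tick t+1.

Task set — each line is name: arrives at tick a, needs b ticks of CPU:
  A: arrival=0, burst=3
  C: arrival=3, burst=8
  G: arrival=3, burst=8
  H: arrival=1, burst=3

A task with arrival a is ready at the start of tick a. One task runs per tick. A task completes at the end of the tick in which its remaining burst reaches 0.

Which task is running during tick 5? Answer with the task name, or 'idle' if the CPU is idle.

running at tick 5 = C

t=0: queue=[A] q_used=0 → run A
t=1: queue=[A,H] q_used=1 → run A
t=2: queue=[H,A] q_used=0 → run H
t=3: queue=[H,A,C,G] q_used=1 → run H
t=4: queue=[A,C,G,H] q_used=0 → run A
t=5: queue=[C,G,H] q_used=0 → run C
t=6: queue=[C,G,H] q_used=1 → run C
t=7: queue=[G,H,C] q_used=0 → run G
t=8: queue=[G,H,C] q_used=1 → run G
t=9: queue=[H,C,G] q_used=0 → run H
t=10: queue=[C,G] q_used=0 → run C
t=11: queue=[C,G] q_used=1 → run C
t=12: queue=[G,C] q_used=0 → run G
t=13: queue=[G,C] q_used=1 → run G
t=14: queue=[C,G] q_used=0 → run C
t=15: queue=[C,G] q_used=1 → run C
t=16: queue=[G,C] q_used=0 → run G
t=17: queue=[G,C] q_used=1 → run G
t=18: queue=[C,G] q_used=0 → run C
t=19: queue=[C,G] q_used=1 → run C
t=20: queue=[G] q_used=0 → run G
t=21: queue=[G] q_used=1 → run G
t=22: (idle)
t=23: (idle)
t=24: (idle)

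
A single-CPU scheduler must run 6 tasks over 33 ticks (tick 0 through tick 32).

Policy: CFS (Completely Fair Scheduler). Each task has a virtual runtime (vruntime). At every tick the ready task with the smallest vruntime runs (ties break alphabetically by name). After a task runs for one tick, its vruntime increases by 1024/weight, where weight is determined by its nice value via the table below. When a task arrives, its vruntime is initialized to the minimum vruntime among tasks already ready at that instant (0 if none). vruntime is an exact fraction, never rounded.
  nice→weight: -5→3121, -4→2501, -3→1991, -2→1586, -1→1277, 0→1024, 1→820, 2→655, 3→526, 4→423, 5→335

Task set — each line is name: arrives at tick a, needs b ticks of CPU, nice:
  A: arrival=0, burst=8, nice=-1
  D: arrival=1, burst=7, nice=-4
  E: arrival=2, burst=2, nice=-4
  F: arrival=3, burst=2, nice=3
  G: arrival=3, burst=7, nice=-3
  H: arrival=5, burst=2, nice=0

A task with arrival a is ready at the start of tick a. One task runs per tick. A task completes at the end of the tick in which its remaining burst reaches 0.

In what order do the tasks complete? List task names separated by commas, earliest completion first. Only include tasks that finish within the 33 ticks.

t=0: vr[A=0] → run A
t=1: vr[A=1024/1277 D=1024/1277] → run A
t=2: vr[A=2048/1277 D=1024/1277 E=1024/1277] → run D
t=3: vr[A=2048/1277 D=3868672/3193777 E=1024/1277 F=1024/1277 G=1024/1277] → run E
t=4: vr[A=2048/1277 D=3868672/3193777 E=3868672/3193777 F=1024/1277 G=1024/1277] → run F
t=5: vr[A=2048/1277 D=3868672/3193777 E=3868672/3193777 F=923136/335851 G=1024/1277 H=1024/1277] → run G
t=6: vr[A=2048/1277 D=3868672/3193777 E=3868672/3193777 F=923136/335851 G=3346432/2542507 H=1024/1277] → run H
t=7: vr[A=2048/1277 D=3868672/3193777 E=3868672/3193777 F=923136/335851 G=3346432/2542507 H=2301/1277] → run D
t=8: vr[A=2048/1277 D=5176320/3193777 E=3868672/3193777 F=923136/335851 G=3346432/2542507 H=2301/1277] → run E
t=9: vr[A=2048/1277 D=5176320/3193777 F=923136/335851 G=3346432/2542507 H=2301/1277] → run G
t=10: vr[A=2048/1277 D=5176320/3193777 F=923136/335851 G=4654080/2542507 H=2301/1277] → run A
t=11: vr[A=3072/1277 D=5176320/3193777 F=923136/335851 G=4654080/2542507 H=2301/1277] → run D
t=12: vr[A=3072/1277 D=6483968/3193777 F=923136/335851 G=4654080/2542507 H=2301/1277] → run H
t=13: vr[A=3072/1277 D=6483968/3193777 F=923136/335851 G=4654080/2542507] → run G
t=14: vr[A=3072/1277 D=6483968/3193777 F=923136/335851 G=5961728/2542507] → run D
t=15: vr[A=3072/1277 D=7791616/3193777 F=923136/335851 G=5961728/2542507] → run G
t=16: vr[A=3072/1277 D=7791616/3193777 F=923136/335851 G=7269376/2542507] → run A
t=17: vr[A=4096/1277 D=7791616/3193777 F=923136/335851 G=7269376/2542507] → run D
t=18: vr[A=4096/1277 D=9099264/3193777 F=923136/335851 G=7269376/2542507] → run F
t=19: vr[A=4096/1277 D=9099264/3193777 G=7269376/2542507] → run D
t=20: vr[A=4096/1277 D=10406912/3193777 G=7269376/2542507] → run G
t=21: vr[A=4096/1277 D=10406912/3193777 G=8577024/2542507] → run A
t=22: vr[A=5120/1277 D=10406912/3193777 G=8577024/2542507] → run D
t=23: vr[A=5120/1277 G=8577024/2542507] → run G
t=24: vr[A=5120/1277 G=9884672/2542507] → run G
t=25: vr[A=5120/1277] → run A
t=26: vr[A=6144/1277] → run A
t=27: vr[A=7168/1277] → run A
t=28: (idle)
t=29: (idle)
t=30: (idle)
t=31: (idle)
t=32: (idle)

completion order = E, H, F, D, G, A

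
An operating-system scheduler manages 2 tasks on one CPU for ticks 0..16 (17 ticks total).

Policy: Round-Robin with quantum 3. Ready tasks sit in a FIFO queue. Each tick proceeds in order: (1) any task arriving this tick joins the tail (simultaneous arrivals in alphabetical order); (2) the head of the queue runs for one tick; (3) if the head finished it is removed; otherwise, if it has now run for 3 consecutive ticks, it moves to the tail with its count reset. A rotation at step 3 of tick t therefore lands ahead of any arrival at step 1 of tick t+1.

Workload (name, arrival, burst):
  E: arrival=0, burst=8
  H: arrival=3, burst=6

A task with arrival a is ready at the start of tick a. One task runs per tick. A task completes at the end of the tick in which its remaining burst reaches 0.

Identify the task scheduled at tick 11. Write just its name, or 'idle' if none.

t=0: queue=[E] q_used=0 → run E
t=1: queue=[E] q_used=1 → run E
t=2: queue=[E] q_used=2 → run E
t=3: queue=[E,H] q_used=0 → run E
t=4: queue=[E,H] q_used=1 → run E
t=5: queue=[E,H] q_used=2 → run E
t=6: queue=[H,E] q_used=0 → run H
t=7: queue=[H,E] q_used=1 → run H
t=8: queue=[H,E] q_used=2 → run H
t=9: queue=[E,H] q_used=0 → run E
t=10: queue=[E,H] q_used=1 → run E
t=11: queue=[H] q_used=0 → run H
t=12: queue=[H] q_used=1 → run H
t=13: queue=[H] q_used=2 → run H
t=14: (idle)
t=15: (idle)
t=16: (idle)

running at tick 11 = H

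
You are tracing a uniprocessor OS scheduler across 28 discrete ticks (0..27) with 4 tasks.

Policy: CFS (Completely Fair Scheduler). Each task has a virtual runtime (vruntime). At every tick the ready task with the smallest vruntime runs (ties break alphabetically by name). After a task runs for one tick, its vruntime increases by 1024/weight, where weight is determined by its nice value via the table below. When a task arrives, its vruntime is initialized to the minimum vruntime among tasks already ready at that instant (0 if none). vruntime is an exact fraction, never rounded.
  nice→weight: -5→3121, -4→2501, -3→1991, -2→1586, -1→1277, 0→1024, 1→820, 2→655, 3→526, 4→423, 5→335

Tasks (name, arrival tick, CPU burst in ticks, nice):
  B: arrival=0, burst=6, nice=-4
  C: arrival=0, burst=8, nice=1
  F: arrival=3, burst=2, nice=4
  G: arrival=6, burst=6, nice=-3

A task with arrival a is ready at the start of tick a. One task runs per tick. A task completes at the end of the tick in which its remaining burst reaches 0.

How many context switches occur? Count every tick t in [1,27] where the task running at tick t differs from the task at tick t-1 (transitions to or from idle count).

t=0: vr[B=0 C=0] → run B
t=1: vr[B=1024/2501 C=0] → run C
t=2: vr[B=1024/2501 C=256/205] → run B
t=3: vr[B=2048/2501 C=256/205 F=2048/2501] → run B
t=4: vr[B=3072/2501 C=256/205 F=2048/2501] → run F
t=5: vr[B=3072/2501 C=256/205 F=3427328/1057923] → run B
t=6: vr[B=4096/2501 C=256/205 F=3427328/1057923 G=256/205] → run C
t=7: vr[B=4096/2501 C=512/205 F=3427328/1057923 G=256/205] → run G
t=8: vr[B=4096/2501 C=512/205 F=3427328/1057923 G=719616/408155] → run B
t=9: vr[B=5120/2501 C=512/205 F=3427328/1057923 G=719616/408155] → run G
t=10: vr[B=5120/2501 C=512/205 F=3427328/1057923 G=929536/408155] → run B
t=11: vr[C=512/205 F=3427328/1057923 G=929536/408155] → run G
t=12: vr[C=512/205 F=3427328/1057923 G=1139456/408155] → run C
t=13: vr[C=768/205 F=3427328/1057923 G=1139456/408155] → run G
t=14: vr[C=768/205 F=3427328/1057923 G=1349376/408155] → run F
t=15: vr[C=768/205 G=1349376/408155] → run G
t=16: vr[C=768/205 G=1559296/408155] → run C
t=17: vr[C=1024/205 G=1559296/408155] → run G
t=18: vr[C=1024/205] → run C
t=19: vr[C=256/41] → run C
t=20: vr[C=1536/205] → run C
t=21: vr[C=1792/205] → run C
t=22: (idle)
t=23: (idle)
t=24: (idle)
t=25: (idle)
t=26: (idle)
t=27: (idle)

context switches = 18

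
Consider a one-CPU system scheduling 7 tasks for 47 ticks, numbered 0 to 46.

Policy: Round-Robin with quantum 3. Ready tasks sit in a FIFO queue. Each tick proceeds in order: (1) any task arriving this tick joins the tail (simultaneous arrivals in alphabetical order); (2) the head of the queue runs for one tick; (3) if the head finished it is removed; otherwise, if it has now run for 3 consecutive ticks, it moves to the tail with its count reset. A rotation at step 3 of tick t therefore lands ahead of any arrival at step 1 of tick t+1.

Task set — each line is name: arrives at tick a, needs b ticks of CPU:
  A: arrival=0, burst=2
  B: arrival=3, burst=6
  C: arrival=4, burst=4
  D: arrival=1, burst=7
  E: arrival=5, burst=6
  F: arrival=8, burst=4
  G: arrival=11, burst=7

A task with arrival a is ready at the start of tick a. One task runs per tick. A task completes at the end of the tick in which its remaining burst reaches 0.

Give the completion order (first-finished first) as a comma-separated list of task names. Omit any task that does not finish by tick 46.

t=0: queue=[A] q_used=0 → run A
t=1: queue=[A,D] q_used=1 → run A
t=2: queue=[D] q_used=0 → run D
t=3: queue=[D,B] q_used=1 → run D
t=4: queue=[D,B,C] q_used=2 → run D
t=5: queue=[B,C,D,E] q_used=0 → run B
t=6: queue=[B,C,D,E] q_used=1 → run B
t=7: queue=[B,C,D,E] q_used=2 → run B
t=8: queue=[C,D,E,B,F] q_used=0 → run C
t=9: queue=[C,D,E,B,F] q_used=1 → run C
t=10: queue=[C,D,E,B,F] q_used=2 → run C
t=11: queue=[D,E,B,F,C,G] q_used=0 → run D
t=12: queue=[D,E,B,F,C,G] q_used=1 → run D
t=13: queue=[D,E,B,F,C,G] q_used=2 → run D
t=14: queue=[E,B,F,C,G,D] q_used=0 → run E
t=15: queue=[E,B,F,C,G,D] q_used=1 → run E
t=16: queue=[E,B,F,C,G,D] q_used=2 → run E
t=17: queue=[B,F,C,G,D,E] q_used=0 → run B
t=18: queue=[B,F,C,G,D,E] q_used=1 → run B
t=19: queue=[B,F,C,G,D,E] q_used=2 → run B
t=20: queue=[F,C,G,D,E] q_used=0 → run F
t=21: queue=[F,C,G,D,E] q_used=1 → run F
t=22: queue=[F,C,G,D,E] q_used=2 → run F
t=23: queue=[C,G,D,E,F] q_used=0 → run C
t=24: queue=[G,D,E,F] q_used=0 → run G
t=25: queue=[G,D,E,F] q_used=1 → run G
t=26: queue=[G,D,E,F] q_used=2 → run G
t=27: queue=[D,E,F,G] q_used=0 → run D
t=28: queue=[E,F,G] q_used=0 → run E
t=29: queue=[E,F,G] q_used=1 → run E
t=30: queue=[E,F,G] q_used=2 → run E
t=31: queue=[F,G] q_used=0 → run F
t=32: queue=[G] q_used=0 → run G
t=33: queue=[G] q_used=1 → run G
t=34: queue=[G] q_used=2 → run G
t=35: queue=[G] q_used=0 → run G
t=36: (idle)
t=37: (idle)
t=38: (idle)
t=39: (idle)
t=40: (idle)
t=41: (idle)
t=42: (idle)
t=43: (idle)
t=44: (idle)
t=45: (idle)
t=46: (idle)

completion order = A, B, C, D, E, F, G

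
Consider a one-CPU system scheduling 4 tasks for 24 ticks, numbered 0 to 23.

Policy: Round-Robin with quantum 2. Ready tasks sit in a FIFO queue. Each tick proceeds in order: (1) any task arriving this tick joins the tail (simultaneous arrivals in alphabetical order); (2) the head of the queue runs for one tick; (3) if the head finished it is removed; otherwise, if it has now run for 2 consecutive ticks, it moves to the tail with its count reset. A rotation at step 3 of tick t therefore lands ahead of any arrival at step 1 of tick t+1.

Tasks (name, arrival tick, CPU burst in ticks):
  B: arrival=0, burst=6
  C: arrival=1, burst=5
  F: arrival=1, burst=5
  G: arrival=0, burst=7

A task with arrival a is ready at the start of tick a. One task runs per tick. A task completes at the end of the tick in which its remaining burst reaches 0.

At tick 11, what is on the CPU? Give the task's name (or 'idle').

running at tick 11 = G

t=0: queue=[B,G] q_used=0 → run B
t=1: queue=[B,G,C,F] q_used=1 → run B
t=2: queue=[G,C,F,B] q_used=0 → run G
t=3: queue=[G,C,F,B] q_used=1 → run G
t=4: queue=[C,F,B,G] q_used=0 → run C
t=5: queue=[C,F,B,G] q_used=1 → run C
t=6: queue=[F,B,G,C] q_used=0 → run F
t=7: queue=[F,B,G,C] q_used=1 → run F
t=8: queue=[B,G,C,F] q_used=0 → run B
t=9: queue=[B,G,C,F] q_used=1 → run B
t=10: queue=[G,C,F,B] q_used=0 → run G
t=11: queue=[G,C,F,B] q_used=1 → run G
t=12: queue=[C,F,B,G] q_used=0 → run C
t=13: queue=[C,F,B,G] q_used=1 → run C
t=14: queue=[F,B,G,C] q_used=0 → run F
t=15: queue=[F,B,G,C] q_used=1 → run F
t=16: queue=[B,G,C,F] q_used=0 → run B
t=17: queue=[B,G,C,F] q_used=1 → run B
t=18: queue=[G,C,F] q_used=0 → run G
t=19: queue=[G,C,F] q_used=1 → run G
t=20: queue=[C,F,G] q_used=0 → run C
t=21: queue=[F,G] q_used=0 → run F
t=22: queue=[G] q_used=0 → run G
t=23: (idle)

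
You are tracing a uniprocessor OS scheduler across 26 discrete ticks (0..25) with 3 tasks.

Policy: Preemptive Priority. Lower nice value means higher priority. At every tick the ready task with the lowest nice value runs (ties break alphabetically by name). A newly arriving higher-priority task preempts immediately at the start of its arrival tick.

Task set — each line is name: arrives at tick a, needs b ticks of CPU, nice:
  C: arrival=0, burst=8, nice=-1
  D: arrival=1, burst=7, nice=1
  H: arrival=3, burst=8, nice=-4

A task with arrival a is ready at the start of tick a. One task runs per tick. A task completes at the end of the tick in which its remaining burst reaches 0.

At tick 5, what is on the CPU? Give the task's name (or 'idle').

t=0: ready={C} → run C
t=1: ready={C,D} → run C
t=2: ready={C,D} → run C
t=3: ready={C,D,H} → run H
t=4: ready={C,D,H} → run H
t=5: ready={C,D,H} → run H
t=6: ready={C,D,H} → run H
t=7: ready={C,D,H} → run H
t=8: ready={C,D,H} → run H
t=9: ready={C,D,H} → run H
t=10: ready={C,D,H} → run H
t=11: ready={C,D} → run C
t=12: ready={C,D} → run C
t=13: ready={C,D} → run C
t=14: ready={C,D} → run C
t=15: ready={C,D} → run C
t=16: ready={D} → run D
t=17: ready={D} → run D
t=18: ready={D} → run D
t=19: ready={D} → run D
t=20: ready={D} → run D
t=21: ready={D} → run D
t=22: ready={D} → run D
t=23: (idle)
t=24: (idle)
t=25: (idle)

running at tick 5 = H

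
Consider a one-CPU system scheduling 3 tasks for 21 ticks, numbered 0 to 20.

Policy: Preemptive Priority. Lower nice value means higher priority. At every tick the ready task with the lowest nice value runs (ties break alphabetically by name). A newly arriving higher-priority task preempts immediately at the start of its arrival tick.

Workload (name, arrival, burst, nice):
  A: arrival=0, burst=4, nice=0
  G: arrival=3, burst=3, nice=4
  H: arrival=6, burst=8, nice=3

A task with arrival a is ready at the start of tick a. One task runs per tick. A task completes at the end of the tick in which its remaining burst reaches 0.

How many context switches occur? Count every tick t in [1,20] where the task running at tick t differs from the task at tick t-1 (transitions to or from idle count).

context switches = 4

t=0: ready={A} → run A
t=1: ready={A} → run A
t=2: ready={A} → run A
t=3: ready={A,G} → run A
t=4: ready={G} → run G
t=5: ready={G} → run G
t=6: ready={G,H} → run H
t=7: ready={G,H} → run H
t=8: ready={G,H} → run H
t=9: ready={G,H} → run H
t=10: ready={G,H} → run H
t=11: ready={G,H} → run H
t=12: ready={G,H} → run H
t=13: ready={G,H} → run H
t=14: ready={G} → run G
t=15: (idle)
t=16: (idle)
t=17: (idle)
t=18: (idle)
t=19: (idle)
t=20: (idle)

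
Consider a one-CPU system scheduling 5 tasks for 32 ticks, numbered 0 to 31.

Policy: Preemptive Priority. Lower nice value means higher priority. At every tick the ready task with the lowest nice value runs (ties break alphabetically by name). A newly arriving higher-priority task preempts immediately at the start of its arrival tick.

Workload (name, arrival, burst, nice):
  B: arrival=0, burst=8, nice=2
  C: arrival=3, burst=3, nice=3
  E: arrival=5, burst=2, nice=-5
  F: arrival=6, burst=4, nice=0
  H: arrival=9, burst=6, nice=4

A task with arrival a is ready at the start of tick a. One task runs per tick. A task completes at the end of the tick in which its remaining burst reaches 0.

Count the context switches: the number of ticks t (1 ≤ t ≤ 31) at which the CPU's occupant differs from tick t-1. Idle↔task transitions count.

context switches = 6

t=0: ready={B} → run B
t=1: ready={B} → run B
t=2: ready={B} → run B
t=3: ready={B,C} → run B
t=4: ready={B,C} → run B
t=5: ready={B,C,E} → run E
t=6: ready={B,C,E,F} → run E
t=7: ready={B,C,F} → run F
t=8: ready={B,C,F} → run F
t=9: ready={B,C,F,H} → run F
t=10: ready={B,C,F,H} → run F
t=11: ready={B,C,H} → run B
t=12: ready={B,C,H} → run B
t=13: ready={B,C,H} → run B
t=14: ready={C,H} → run C
t=15: ready={C,H} → run C
t=16: ready={C,H} → run C
t=17: ready={H} → run H
t=18: ready={H} → run H
t=19: ready={H} → run H
t=20: ready={H} → run H
t=21: ready={H} → run H
t=22: ready={H} → run H
t=23: (idle)
t=24: (idle)
t=25: (idle)
t=26: (idle)
t=27: (idle)
t=28: (idle)
t=29: (idle)
t=30: (idle)
t=31: (idle)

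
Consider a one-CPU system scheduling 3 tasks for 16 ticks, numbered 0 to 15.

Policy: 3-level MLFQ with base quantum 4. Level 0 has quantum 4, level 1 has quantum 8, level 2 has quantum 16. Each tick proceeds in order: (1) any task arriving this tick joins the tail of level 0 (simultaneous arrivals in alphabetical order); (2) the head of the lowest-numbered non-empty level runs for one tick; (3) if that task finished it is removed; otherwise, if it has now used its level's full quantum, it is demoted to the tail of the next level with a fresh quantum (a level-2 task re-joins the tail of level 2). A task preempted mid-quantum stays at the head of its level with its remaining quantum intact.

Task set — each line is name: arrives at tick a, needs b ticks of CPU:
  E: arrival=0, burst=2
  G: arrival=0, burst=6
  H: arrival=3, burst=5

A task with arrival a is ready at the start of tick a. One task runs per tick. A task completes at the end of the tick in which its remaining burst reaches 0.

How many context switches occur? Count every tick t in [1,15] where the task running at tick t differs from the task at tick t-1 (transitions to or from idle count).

t=0: L0/L1/L2 = EG/-/- → run E
t=1: L0/L1/L2 = EG/-/- → run E
t=2: L0/L1/L2 = G/-/- → run G
t=3: L0/L1/L2 = GH/-/- → run G
t=4: L0/L1/L2 = GH/-/- → run G
t=5: L0/L1/L2 = GH/-/- → run G
t=6: L0/L1/L2 = H/G/- → run H
t=7: L0/L1/L2 = H/G/- → run H
t=8: L0/L1/L2 = H/G/- → run H
t=9: L0/L1/L2 = H/G/- → run H
t=10: L0/L1/L2 = -/GH/- → run G
t=11: L0/L1/L2 = -/GH/- → run G
t=12: L0/L1/L2 = -/H/- → run H
t=13: (idle)
t=14: (idle)
t=15: (idle)

context switches = 5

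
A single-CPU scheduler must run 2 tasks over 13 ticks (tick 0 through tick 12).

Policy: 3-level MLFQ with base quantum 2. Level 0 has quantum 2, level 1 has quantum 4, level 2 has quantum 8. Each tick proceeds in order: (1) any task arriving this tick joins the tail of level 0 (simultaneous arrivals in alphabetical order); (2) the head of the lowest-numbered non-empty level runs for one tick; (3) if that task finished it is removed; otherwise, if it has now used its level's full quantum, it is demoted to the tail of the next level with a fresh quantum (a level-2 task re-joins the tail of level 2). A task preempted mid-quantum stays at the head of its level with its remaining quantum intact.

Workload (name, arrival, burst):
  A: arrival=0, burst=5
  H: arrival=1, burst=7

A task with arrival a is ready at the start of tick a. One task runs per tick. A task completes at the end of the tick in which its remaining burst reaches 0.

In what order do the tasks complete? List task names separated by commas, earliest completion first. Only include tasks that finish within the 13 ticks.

completion order = A, H

t=0: L0/L1/L2 = A/-/- → run A
t=1: L0/L1/L2 = AH/-/- → run A
t=2: L0/L1/L2 = H/A/- → run H
t=3: L0/L1/L2 = H/A/- → run H
t=4: L0/L1/L2 = -/AH/- → run A
t=5: L0/L1/L2 = -/AH/- → run A
t=6: L0/L1/L2 = -/AH/- → run A
t=7: L0/L1/L2 = -/H/- → run H
t=8: L0/L1/L2 = -/H/- → run H
t=9: L0/L1/L2 = -/H/- → run H
t=10: L0/L1/L2 = -/H/- → run H
t=11: L0/L1/L2 = -/-/H → run H
t=12: (idle)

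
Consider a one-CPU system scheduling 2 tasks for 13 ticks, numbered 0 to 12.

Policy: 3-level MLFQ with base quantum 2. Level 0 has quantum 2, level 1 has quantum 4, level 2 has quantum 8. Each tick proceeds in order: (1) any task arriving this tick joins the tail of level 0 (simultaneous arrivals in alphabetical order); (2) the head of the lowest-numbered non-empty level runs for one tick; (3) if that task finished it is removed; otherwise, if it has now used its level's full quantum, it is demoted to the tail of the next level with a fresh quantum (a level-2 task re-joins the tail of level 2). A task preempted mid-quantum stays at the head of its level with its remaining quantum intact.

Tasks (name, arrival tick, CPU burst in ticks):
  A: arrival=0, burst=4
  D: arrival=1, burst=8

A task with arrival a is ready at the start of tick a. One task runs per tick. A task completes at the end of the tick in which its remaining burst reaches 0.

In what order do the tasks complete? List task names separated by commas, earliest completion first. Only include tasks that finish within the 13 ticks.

completion order = A, D

t=0: L0/L1/L2 = A/-/- → run A
t=1: L0/L1/L2 = AD/-/- → run A
t=2: L0/L1/L2 = D/A/- → run D
t=3: L0/L1/L2 = D/A/- → run D
t=4: L0/L1/L2 = -/AD/- → run A
t=5: L0/L1/L2 = -/AD/- → run A
t=6: L0/L1/L2 = -/D/- → run D
t=7: L0/L1/L2 = -/D/- → run D
t=8: L0/L1/L2 = -/D/- → run D
t=9: L0/L1/L2 = -/D/- → run D
t=10: L0/L1/L2 = -/-/D → run D
t=11: L0/L1/L2 = -/-/D → run D
t=12: (idle)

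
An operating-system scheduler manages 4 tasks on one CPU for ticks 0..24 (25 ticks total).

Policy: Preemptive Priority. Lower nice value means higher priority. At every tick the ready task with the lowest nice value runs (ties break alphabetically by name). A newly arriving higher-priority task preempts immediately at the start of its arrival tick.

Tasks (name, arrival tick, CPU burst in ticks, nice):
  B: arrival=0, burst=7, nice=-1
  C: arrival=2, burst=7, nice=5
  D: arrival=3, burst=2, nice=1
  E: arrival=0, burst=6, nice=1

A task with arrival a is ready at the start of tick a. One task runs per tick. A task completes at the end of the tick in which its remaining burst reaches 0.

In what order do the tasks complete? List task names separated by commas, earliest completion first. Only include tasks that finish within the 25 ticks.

completion order = B, D, E, C

t=0: ready={B,E} → run B
t=1: ready={B,E} → run B
t=2: ready={B,C,E} → run B
t=3: ready={B,C,D,E} → run B
t=4: ready={B,C,D,E} → run B
t=5: ready={B,C,D,E} → run B
t=6: ready={B,C,D,E} → run B
t=7: ready={C,D,E} → run D
t=8: ready={C,D,E} → run D
t=9: ready={C,E} → run E
t=10: ready={C,E} → run E
t=11: ready={C,E} → run E
t=12: ready={C,E} → run E
t=13: ready={C,E} → run E
t=14: ready={C,E} → run E
t=15: ready={C} → run C
t=16: ready={C} → run C
t=17: ready={C} → run C
t=18: ready={C} → run C
t=19: ready={C} → run C
t=20: ready={C} → run C
t=21: ready={C} → run C
t=22: (idle)
t=23: (idle)
t=24: (idle)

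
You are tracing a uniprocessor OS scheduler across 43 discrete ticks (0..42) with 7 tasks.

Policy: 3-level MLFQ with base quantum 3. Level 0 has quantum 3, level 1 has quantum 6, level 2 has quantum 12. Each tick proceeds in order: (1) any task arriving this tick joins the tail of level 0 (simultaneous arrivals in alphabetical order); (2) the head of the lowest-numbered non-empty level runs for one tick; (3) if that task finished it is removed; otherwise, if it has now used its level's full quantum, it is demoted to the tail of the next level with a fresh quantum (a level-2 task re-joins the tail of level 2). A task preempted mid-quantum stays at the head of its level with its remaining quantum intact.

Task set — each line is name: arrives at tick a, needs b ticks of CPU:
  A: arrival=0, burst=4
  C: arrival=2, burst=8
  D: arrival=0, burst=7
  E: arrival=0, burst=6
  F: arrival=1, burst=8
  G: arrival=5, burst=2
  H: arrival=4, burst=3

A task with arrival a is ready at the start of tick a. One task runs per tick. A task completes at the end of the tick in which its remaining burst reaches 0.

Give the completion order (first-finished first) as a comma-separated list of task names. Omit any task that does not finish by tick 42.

t=0: L0/L1/L2 = ADE/-/- → run A
t=1: L0/L1/L2 = ADEF/-/- → run A
t=2: L0/L1/L2 = ADEFC/-/- → run A
t=3: L0/L1/L2 = DEFC/A/- → run D
t=4: L0/L1/L2 = DEFCH/A/- → run D
t=5: L0/L1/L2 = DEFCHG/A/- → run D
t=6: L0/L1/L2 = EFCHG/AD/- → run E
t=7: L0/L1/L2 = EFCHG/AD/- → run E
t=8: L0/L1/L2 = EFCHG/AD/- → run E
t=9: L0/L1/L2 = FCHG/ADE/- → run F
t=10: L0/L1/L2 = FCHG/ADE/- → run F
t=11: L0/L1/L2 = FCHG/ADE/- → run F
t=12: L0/L1/L2 = CHG/ADEF/- → run C
t=13: L0/L1/L2 = CHG/ADEF/- → run C
t=14: L0/L1/L2 = CHG/ADEF/- → run C
t=15: L0/L1/L2 = HG/ADEFC/- → run H
t=16: L0/L1/L2 = HG/ADEFC/- → run H
t=17: L0/L1/L2 = HG/ADEFC/- → run H
t=18: L0/L1/L2 = G/ADEFC/- → run G
t=19: L0/L1/L2 = G/ADEFC/- → run G
t=20: L0/L1/L2 = -/ADEFC/- → run A
t=21: L0/L1/L2 = -/DEFC/- → run D
t=22: L0/L1/L2 = -/DEFC/- → run D
t=23: L0/L1/L2 = -/DEFC/- → run D
t=24: L0/L1/L2 = -/DEFC/- → run D
t=25: L0/L1/L2 = -/EFC/- → run E
t=26: L0/L1/L2 = -/EFC/- → run E
t=27: L0/L1/L2 = -/EFC/- → run E
t=28: L0/L1/L2 = -/FC/- → run F
t=29: L0/L1/L2 = -/FC/- → run F
t=30: L0/L1/L2 = -/FC/- → run F
t=31: L0/L1/L2 = -/FC/- → run F
t=32: L0/L1/L2 = -/FC/- → run F
t=33: L0/L1/L2 = -/C/- → run C
t=34: L0/L1/L2 = -/C/- → run C
t=35: L0/L1/L2 = -/C/- → run C
t=36: L0/L1/L2 = -/C/- → run C
t=37: L0/L1/L2 = -/C/- → run C
t=38: (idle)
t=39: (idle)
t=40: (idle)
t=41: (idle)
t=42: (idle)

completion order = H, G, A, D, E, F, C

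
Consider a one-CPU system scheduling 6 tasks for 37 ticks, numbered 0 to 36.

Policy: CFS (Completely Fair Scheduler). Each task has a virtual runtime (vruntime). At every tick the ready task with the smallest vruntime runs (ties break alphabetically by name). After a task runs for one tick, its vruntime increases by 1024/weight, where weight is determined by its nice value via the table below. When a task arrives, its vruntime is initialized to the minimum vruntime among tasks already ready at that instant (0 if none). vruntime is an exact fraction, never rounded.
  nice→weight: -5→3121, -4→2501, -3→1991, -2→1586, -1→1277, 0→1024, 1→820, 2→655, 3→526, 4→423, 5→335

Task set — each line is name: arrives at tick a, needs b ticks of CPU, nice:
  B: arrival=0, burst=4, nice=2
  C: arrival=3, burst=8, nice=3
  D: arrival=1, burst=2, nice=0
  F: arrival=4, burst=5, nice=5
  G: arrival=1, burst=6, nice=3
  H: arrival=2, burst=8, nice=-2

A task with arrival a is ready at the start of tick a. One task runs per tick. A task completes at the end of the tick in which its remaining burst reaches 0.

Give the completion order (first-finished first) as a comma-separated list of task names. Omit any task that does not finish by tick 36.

completion order = D, B, H, G, F, C

t=0: vr[B=0] → run B
t=1: vr[B=1024/655 D=1024/655 G=1024/655] → run B
t=2: vr[B=2048/655 D=1024/655 G=1024/655 H=1024/655] → run D
t=3: vr[B=2048/655 C=1024/655 D=1679/655 G=1024/655 H=1024/655] → run C
t=4: vr[B=2048/655 C=604672/172265 D=1679/655 F=1024/655 G=1024/655 H=1024/655] → run F
t=5: vr[B=2048/655 C=604672/172265 D=1679/655 F=202752/43885 G=1024/655 H=1024/655] → run G
t=6: vr[B=2048/655 C=604672/172265 D=1679/655 F=202752/43885 G=604672/172265 H=1024/655] → run H
t=7: vr[B=2048/655 C=604672/172265 D=1679/655 F=202752/43885 G=604672/172265 H=1147392/519415] → run H
t=8: vr[B=2048/655 C=604672/172265 D=1679/655 F=202752/43885 G=604672/172265 H=1482752/519415] → run D
t=9: vr[B=2048/655 C=604672/172265 F=202752/43885 G=604672/172265 H=1482752/519415] → run H
t=10: vr[B=2048/655 C=604672/172265 F=202752/43885 G=604672/172265 H=1818112/519415] → run B
t=11: vr[B=3072/655 C=604672/172265 F=202752/43885 G=604672/172265 H=1818112/519415] → run H
t=12: vr[B=3072/655 C=604672/172265 F=202752/43885 G=604672/172265 H=2153472/519415] → run C
t=13: vr[B=3072/655 C=940032/172265 F=202752/43885 G=604672/172265 H=2153472/519415] → run G
t=14: vr[B=3072/655 C=940032/172265 F=202752/43885 G=940032/172265 H=2153472/519415] → run H
t=15: vr[B=3072/655 C=940032/172265 F=202752/43885 G=940032/172265 H=2488832/519415] → run F
t=16: vr[B=3072/655 C=940032/172265 F=336896/43885 G=940032/172265 H=2488832/519415] → run B
t=17: vr[C=940032/172265 F=336896/43885 G=940032/172265 H=2488832/519415] → run H
t=18: vr[C=940032/172265 F=336896/43885 G=940032/172265 H=2824192/519415] → run H
t=19: vr[C=940032/172265 F=336896/43885 G=940032/172265 H=3159552/519415] → run C
t=20: vr[C=1275392/172265 F=336896/43885 G=940032/172265 H=3159552/519415] → run G
t=21: vr[C=1275392/172265 F=336896/43885 G=1275392/172265 H=3159552/519415] → run H
t=22: vr[C=1275392/172265 F=336896/43885 G=1275392/172265] → run C
t=23: vr[C=1610752/172265 F=336896/43885 G=1275392/172265] → run G
t=24: vr[C=1610752/172265 F=336896/43885 G=1610752/172265] → run F
t=25: vr[C=1610752/172265 F=94208/8777 G=1610752/172265] → run C
t=26: vr[C=1946112/172265 F=94208/8777 G=1610752/172265] → run G
t=27: vr[C=1946112/172265 F=94208/8777 G=1946112/172265] → run F
t=28: vr[C=1946112/172265 F=605184/43885 G=1946112/172265] → run C
t=29: vr[C=2281472/172265 F=605184/43885 G=1946112/172265] → run G
t=30: vr[C=2281472/172265 F=605184/43885] → run C
t=31: vr[C=2616832/172265 F=605184/43885] → run F
t=32: vr[C=2616832/172265] → run C
t=33: (idle)
t=34: (idle)
t=35: (idle)
t=36: (idle)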